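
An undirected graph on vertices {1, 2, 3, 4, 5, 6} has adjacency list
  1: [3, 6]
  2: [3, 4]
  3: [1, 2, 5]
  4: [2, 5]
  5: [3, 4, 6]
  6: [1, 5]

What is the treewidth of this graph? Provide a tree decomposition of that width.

The largest bag has 3 vertices, giving width 2; this decomposition certifies tw(G) ≤ 2. For the lower bound, G contains the cycle 2–4–5–3–2, so G is not a forest; only forests have treewidth ≤ 1, hence tw(G) ≥ 2. Combining the bounds, tw(G) = 2.

Treewidth 2.
Bags: B1 = {2, 3, 4}  B2 = {3, 4, 5}  B3 = {1, 3, 5}  B4 = {1, 5, 6}
Tree: B1–B2, B2–B3, B3–B4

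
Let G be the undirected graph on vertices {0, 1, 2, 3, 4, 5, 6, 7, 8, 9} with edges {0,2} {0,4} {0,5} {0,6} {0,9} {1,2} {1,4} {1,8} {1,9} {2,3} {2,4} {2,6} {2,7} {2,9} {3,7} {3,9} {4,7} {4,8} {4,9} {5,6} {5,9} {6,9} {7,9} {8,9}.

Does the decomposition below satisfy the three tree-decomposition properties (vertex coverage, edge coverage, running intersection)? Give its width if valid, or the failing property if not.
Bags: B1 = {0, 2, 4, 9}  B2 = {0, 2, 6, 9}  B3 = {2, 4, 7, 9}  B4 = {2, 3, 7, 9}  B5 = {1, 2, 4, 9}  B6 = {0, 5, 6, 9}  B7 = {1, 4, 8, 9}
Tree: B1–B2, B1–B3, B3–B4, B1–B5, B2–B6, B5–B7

Yes; width 3.

Every vertex of G appears in some bag (union = {0, 1, 2, 3, 4, 5, 6, 7, 8, 9}); every edge is covered by a bag; and for each vertex v the set of bags containing v is connected in the bag tree. The decomposition is therefore valid. The largest bag has 4 vertices, so the width is 3.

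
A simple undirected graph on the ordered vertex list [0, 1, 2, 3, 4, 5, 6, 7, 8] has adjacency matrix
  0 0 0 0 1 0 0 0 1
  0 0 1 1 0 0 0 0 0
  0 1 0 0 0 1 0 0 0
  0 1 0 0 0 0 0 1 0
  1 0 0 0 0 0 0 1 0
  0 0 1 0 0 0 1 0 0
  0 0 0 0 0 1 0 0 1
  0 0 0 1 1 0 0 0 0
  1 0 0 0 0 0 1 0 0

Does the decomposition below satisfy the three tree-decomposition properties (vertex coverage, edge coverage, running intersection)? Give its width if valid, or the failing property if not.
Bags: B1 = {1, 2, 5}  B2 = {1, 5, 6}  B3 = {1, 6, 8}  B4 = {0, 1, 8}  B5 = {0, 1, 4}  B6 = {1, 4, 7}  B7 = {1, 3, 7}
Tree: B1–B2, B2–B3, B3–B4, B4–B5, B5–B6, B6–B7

Checking the three conditions: (i) the bags cover all of {0, 1, 2, 3, 4, 5, 6, 7, 8}; (ii) for each edge, some bag contains both endpoints; (iii) the bags containing any fixed vertex form a subtree. All hold, so the decomposition is valid with width 3 − 1 = 2.

Yes; width 2.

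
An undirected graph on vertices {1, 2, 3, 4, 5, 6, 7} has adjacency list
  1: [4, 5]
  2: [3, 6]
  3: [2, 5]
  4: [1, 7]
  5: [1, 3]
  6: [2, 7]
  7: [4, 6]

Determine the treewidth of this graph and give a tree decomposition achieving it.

Treewidth 2.
Bags: B1 = {1, 4, 5}  B2 = {3, 4, 5}  B3 = {2, 3, 4}  B4 = {2, 4, 6}  B5 = {4, 6, 7}
Tree: B1–B2, B2–B3, B3–B4, B4–B5

The largest bag has 3 vertices, giving width 2; this decomposition certifies tw(G) ≤ 2. For the lower bound, G contains the cycle 4–1–5–3–2–6–7–4, so G is not a forest; only forests have treewidth ≤ 1, hence tw(G) ≥ 2. Combining the bounds, tw(G) = 2.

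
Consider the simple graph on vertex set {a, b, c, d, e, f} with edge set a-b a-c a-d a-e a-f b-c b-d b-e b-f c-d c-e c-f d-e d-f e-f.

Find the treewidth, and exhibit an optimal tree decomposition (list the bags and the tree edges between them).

A single bag containing all 6 vertices is trivially a valid decomposition of width 5. Conversely, {a, b, c, d, e, f} is a clique of size 6, and the vertices of any clique must share a bag in every tree decomposition; so some bag has ≥ 6 vertices and tw(G) ≥ 5. Hence tw(G) = 5 exactly.

Treewidth 5.
Bags: B1 = {a, b, c, d, e, f}
Tree: (single bag)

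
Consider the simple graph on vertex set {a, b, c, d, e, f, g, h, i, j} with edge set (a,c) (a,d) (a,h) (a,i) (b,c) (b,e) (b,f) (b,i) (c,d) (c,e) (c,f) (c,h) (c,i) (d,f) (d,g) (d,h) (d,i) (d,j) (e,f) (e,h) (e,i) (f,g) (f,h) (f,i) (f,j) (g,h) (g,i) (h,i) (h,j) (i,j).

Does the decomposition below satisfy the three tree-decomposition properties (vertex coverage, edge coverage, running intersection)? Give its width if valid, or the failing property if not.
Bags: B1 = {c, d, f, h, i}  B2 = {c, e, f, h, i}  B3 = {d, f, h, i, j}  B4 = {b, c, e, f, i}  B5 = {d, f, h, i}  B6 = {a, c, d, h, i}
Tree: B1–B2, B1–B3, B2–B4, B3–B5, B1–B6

No — vertex g appears in no bag.

A tree decomposition must satisfy three properties: every vertex lies in some bag; for every edge, both endpoints lie together in some bag; and for every vertex, the bags containing it form a connected subtree. Here vertex g appears in no bag, so the decomposition is invalid.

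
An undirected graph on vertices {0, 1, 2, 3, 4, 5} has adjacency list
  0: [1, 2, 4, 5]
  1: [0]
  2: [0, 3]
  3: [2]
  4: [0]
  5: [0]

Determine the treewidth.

A width-1 tree decomposition is:
Bags: B1 = {0, 2}  B2 = {0, 4}  B3 = {0, 5}  B4 = {0, 1}  B5 = {2, 3}
Tree: B1–B2, B2–B3, B3–B4, B1–B5
Every bag has size at most 2, so the width is 2 − 1 = 1 and tw(G) ≤ 1. Since G has at least one edge (e.g. 2–0), it is not an edgeless graph, so tw(G) ≥ 1. Therefore the treewidth is 1.

1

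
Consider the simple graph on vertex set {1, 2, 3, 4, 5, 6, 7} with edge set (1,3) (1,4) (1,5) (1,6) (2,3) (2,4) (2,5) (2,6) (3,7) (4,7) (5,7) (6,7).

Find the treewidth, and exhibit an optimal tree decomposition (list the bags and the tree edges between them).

Every bag has size at most 4, so the width is 4 − 1 = 3 and tw(G) ≤ 3. For the lower bound: the 4 vertex sets {1,3}, {2,4}, {7}, {6} are disjoint, each induces a connected subgraph, and every pair is joined by at least one edge of G. Contracting each set to a single vertex therefore yields K_{4} as a minor, and since treewidth is minor-monotone, tw(G) ≥ tw(K_{4}) = 3. Combining the bounds, tw(G) = 3.

Treewidth 3.
One optimal decomposition is:
Bags: B1 = {1, 2, 3, 7}  B2 = {1, 2, 4, 7}  B3 = {1, 2, 6, 7}  B4 = {1, 2, 5, 7}
Tree: B1–B2, B2–B3, B3–B4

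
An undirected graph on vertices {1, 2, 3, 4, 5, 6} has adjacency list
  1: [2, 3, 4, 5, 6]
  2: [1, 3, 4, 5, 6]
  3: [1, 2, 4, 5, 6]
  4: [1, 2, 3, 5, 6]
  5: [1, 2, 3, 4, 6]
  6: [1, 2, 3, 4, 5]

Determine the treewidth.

5

A width-5 tree decomposition is:
Bags: B1 = {1, 2, 3, 4, 5, 6}
Tree: (single bag)
With just one bag of size 6, the width is 6 − 1 = 5, so tw(G) ≤ 5. On the other hand G contains the 6-clique {1, 2, 3, 4, 5, 6}. A clique must lie in a single bag of any decomposition, so no decomposition can have width below 5. The upper and lower bounds meet at 5, so that is the treewidth.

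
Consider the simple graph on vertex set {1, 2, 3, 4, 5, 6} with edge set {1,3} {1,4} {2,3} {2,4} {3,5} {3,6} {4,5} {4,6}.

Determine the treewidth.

2

A width-2 tree decomposition is:
Bags: B1 = {3, 4, 6}  B2 = {1, 3, 4}  B3 = {3, 4, 5}  B4 = {2, 3, 4}
Tree: B1–B2, B2–B3, B3–B4
Each bag holds 3 vertices, so the decomposition has width 2, which upper-bounds the treewidth. For the lower bound, G contains the cycle 6–4–1–3–6, so G is not a forest; only forests have treewidth ≤ 1, hence tw(G) ≥ 2. Combining the bounds, tw(G) = 2.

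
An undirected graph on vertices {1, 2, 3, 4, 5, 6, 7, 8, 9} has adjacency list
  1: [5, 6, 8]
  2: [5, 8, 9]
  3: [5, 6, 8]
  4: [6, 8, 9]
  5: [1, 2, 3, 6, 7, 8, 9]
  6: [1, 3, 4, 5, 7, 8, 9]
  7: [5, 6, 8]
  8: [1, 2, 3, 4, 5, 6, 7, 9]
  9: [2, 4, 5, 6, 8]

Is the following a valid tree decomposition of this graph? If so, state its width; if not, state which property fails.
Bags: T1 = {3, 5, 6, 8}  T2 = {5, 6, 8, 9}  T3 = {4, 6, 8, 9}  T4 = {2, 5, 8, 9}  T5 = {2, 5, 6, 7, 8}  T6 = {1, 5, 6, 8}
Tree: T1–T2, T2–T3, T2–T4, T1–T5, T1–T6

A tree decomposition must satisfy three properties: every vertex lies in some bag; for every edge, both endpoints lie together in some bag; and for every vertex, the bags containing it form a connected subtree. Here bags containing vertex 2 are not connected in the tree, so the decomposition is invalid.

No — bags containing vertex 2 are not connected in the tree.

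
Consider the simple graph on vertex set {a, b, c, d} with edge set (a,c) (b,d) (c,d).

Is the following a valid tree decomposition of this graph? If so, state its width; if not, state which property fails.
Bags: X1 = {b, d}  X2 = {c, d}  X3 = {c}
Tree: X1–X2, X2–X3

No — vertex a appears in no bag.

A tree decomposition must satisfy three properties: every vertex lies in some bag; for every edge, both endpoints lie together in some bag; and for every vertex, the bags containing it form a connected subtree. Here vertex a appears in no bag, so the decomposition is invalid.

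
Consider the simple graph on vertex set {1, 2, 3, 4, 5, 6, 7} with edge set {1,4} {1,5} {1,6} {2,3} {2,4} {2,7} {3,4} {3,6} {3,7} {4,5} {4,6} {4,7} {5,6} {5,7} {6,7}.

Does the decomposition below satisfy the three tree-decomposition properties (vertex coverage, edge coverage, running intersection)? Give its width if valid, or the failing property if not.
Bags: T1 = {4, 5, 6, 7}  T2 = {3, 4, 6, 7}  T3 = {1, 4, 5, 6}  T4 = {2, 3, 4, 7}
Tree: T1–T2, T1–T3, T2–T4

Checking the three conditions: (i) the bags cover all of {1, 2, 3, 4, 5, 6, 7}; (ii) for each edge, some bag contains both endpoints; (iii) the bags containing any fixed vertex form a subtree. All hold, so the decomposition is valid with width 4 − 1 = 3.

Yes; width 3.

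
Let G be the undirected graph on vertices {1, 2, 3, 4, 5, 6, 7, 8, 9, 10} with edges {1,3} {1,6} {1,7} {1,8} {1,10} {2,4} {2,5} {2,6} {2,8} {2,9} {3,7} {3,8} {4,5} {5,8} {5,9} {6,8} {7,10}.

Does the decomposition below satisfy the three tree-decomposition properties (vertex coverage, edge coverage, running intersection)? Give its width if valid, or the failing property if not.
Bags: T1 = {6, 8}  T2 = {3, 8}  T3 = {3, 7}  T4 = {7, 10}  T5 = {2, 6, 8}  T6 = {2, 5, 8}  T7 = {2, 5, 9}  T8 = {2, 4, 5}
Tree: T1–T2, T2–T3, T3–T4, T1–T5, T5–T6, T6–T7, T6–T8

No — vertex 1 appears in no bag.

A tree decomposition must satisfy three properties: every vertex lies in some bag; for every edge, both endpoints lie together in some bag; and for every vertex, the bags containing it form a connected subtree. Here vertex 1 appears in no bag, so the decomposition is invalid.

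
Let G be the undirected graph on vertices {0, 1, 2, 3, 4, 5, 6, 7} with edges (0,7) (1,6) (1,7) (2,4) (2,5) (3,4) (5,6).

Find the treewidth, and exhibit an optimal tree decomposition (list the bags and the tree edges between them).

Every bag has size at most 2, so the width is 2 − 1 = 1 and tw(G) ≤ 1. G has an edge, so its treewidth is at least 1. Combining the bounds, tw(G) = 1.

Treewidth 1.
One such decomposition:
Bags: B1 = {0, 7}  B2 = {1, 7}  B3 = {1, 6}  B4 = {5, 6}  B5 = {2, 5}  B6 = {2, 4}  B7 = {3, 4}
Tree: B1–B2, B2–B3, B3–B4, B4–B5, B5–B6, B6–B7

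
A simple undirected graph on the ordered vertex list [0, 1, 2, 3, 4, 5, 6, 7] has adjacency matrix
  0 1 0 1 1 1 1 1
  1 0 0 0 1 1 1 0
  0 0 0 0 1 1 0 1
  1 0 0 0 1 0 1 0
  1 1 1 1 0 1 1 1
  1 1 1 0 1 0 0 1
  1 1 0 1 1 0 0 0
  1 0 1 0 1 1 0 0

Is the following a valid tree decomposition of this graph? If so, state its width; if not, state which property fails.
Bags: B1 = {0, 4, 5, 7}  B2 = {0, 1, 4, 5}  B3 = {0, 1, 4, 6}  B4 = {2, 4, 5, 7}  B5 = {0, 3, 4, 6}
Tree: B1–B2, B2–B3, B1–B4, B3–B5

Yes; width 3.

Every vertex of G appears in some bag (union = {0, 1, 2, 3, 4, 5, 6, 7}); every edge is covered by a bag; and for each vertex v the set of bags containing v is connected in the bag tree. The decomposition is therefore valid. The largest bag has 4 vertices, so the width is 3.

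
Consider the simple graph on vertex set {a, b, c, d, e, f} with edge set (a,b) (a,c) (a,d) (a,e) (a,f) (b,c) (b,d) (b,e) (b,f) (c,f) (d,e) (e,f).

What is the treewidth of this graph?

3

A width-3 tree decomposition is:
Bags: B1 = {a, b, e, f}  B2 = {a, b, d, e}  B3 = {a, b, c, f}
Tree: B1–B2, B1–B3
The largest bag has 4 vertices, giving width 3; this decomposition certifies tw(G) ≤ 3. On the other hand G contains the 4-clique {a, b, d, e}. A clique must lie in a single bag of any decomposition, so no decomposition can have width below 3. Hence tw(G) = 3 exactly.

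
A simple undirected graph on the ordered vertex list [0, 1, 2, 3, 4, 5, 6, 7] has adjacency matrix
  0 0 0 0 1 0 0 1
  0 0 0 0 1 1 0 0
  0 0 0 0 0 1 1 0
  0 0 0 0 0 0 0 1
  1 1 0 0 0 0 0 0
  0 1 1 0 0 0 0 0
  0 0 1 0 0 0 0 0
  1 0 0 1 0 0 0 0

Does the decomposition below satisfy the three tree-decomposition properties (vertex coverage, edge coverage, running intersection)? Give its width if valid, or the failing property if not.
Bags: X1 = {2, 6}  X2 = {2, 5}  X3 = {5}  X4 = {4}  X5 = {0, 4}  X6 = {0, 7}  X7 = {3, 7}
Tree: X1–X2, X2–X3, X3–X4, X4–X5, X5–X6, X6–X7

A tree decomposition must satisfy three properties: every vertex lies in some bag; for every edge, both endpoints lie together in some bag; and for every vertex, the bags containing it form a connected subtree. Here vertex 1 appears in no bag, so the decomposition is invalid.

No — vertex 1 appears in no bag.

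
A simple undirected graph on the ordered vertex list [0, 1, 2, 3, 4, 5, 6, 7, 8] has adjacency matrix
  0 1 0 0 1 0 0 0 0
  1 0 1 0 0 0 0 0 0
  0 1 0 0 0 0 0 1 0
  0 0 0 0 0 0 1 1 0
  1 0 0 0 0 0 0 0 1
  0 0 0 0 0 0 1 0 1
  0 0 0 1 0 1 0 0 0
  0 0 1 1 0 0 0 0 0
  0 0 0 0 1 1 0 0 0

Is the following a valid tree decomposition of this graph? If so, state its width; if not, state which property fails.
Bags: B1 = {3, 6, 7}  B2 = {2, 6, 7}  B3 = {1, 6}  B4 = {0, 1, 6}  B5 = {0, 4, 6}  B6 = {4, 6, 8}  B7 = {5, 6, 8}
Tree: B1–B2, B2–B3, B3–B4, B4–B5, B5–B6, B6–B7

A tree decomposition must satisfy three properties: every vertex lies in some bag; for every edge, both endpoints lie together in some bag; and for every vertex, the bags containing it form a connected subtree. Here edge (2,1) lies in no bag, so the decomposition is invalid.

No — edge (2,1) lies in no bag.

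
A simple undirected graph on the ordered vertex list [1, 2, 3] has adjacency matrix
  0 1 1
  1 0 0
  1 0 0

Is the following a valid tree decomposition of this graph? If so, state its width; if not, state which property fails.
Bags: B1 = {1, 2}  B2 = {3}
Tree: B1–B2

No — edge (1,3) lies in no bag.

A tree decomposition must satisfy three properties: every vertex lies in some bag; for every edge, both endpoints lie together in some bag; and for every vertex, the bags containing it form a connected subtree. Here edge (1,3) lies in no bag, so the decomposition is invalid.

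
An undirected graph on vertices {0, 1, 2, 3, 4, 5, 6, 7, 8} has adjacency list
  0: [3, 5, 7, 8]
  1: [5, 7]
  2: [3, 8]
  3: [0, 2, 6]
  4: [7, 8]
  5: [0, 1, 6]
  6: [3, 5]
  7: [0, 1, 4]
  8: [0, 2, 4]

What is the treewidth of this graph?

A width-3 tree decomposition is:
Bags: B1 = {1, 3, 5, 6}  B2 = {0, 1, 3, 5}  B3 = {0, 1, 3, 7}  B4 = {0, 2, 3, 7}  B5 = {0, 2, 7, 8}  B6 = {2, 4, 7, 8}
Tree: B1–B2, B2–B3, B3–B4, B4–B5, B5–B6
The largest bag has 4 vertices, giving width 3; this decomposition certifies tw(G) ≤ 3. For the lower bound: the 4 vertex sets {1,5,6}, {3}, {0}, {2,4,7,8} are disjoint, each induces a connected subgraph, and every pair is joined by at least one edge of G. Contracting each set to a single vertex therefore yields K_{4} as a minor, and since treewidth is minor-monotone, tw(G) ≥ tw(K_{4}) = 3. Hence tw(G) = 3 exactly.

3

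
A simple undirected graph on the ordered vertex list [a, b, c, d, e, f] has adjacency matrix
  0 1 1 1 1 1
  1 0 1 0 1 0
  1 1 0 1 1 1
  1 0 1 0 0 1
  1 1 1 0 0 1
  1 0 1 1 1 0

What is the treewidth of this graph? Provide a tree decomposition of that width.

Each bag holds 4 vertices, so the decomposition has width 3, which upper-bounds the treewidth. Conversely, {a, c, d, f} is a clique of size 4, and the vertices of any clique must share a bag in every tree decomposition; so some bag has ≥ 4 vertices and tw(G) ≥ 3. Combining the bounds, tw(G) = 3.

Treewidth 3.
One optimal decomposition is:
Bags: B1 = {a, c, e, f}  B2 = {a, c, d, f}  B3 = {a, b, c, e}
Tree: B1–B2, B1–B3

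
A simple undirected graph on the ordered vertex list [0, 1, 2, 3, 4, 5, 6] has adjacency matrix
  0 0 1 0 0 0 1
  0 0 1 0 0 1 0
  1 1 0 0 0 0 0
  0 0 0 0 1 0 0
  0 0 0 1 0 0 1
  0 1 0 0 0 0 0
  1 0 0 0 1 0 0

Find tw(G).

1

A width-1 tree decomposition is:
Bags: B1 = {3, 4}  B2 = {4, 6}  B3 = {0, 6}  B4 = {0, 2}  B5 = {1, 2}  B6 = {1, 5}
Tree: B1–B2, B2–B3, B3–B4, B4–B5, B5–B6
Each bag holds 2 vertices, so the decomposition has width 1, which upper-bounds the treewidth. G has an edge, so its treewidth is at least 1. Therefore the treewidth is 1.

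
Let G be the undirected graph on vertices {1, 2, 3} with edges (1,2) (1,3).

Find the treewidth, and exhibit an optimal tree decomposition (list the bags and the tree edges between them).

Each bag holds 2 vertices, so the decomposition has width 1, which upper-bounds the treewidth. G has an edge, so its treewidth is at least 1. Combining the bounds, tw(G) = 1.

Treewidth 1.
One such decomposition:
Bags: B1 = {1, 2}  B2 = {1, 3}
Tree: B1–B2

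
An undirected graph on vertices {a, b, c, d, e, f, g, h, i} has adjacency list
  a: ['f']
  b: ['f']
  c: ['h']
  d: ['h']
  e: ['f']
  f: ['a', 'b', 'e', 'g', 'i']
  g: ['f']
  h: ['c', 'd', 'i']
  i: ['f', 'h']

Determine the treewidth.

A width-1 tree decomposition is:
Bags: B1 = {e, f}  B2 = {f, i}  B3 = {h, i}  B4 = {d, h}  B5 = {c, h}  B6 = {f, g}  B7 = {a, f}  B8 = {b, f}
Tree: B1–B2, B2–B3, B3–B4, B4–B5, B1–B6, B2–B7, B7–B8
Every bag has size at most 2, so the width is 2 − 1 = 1 and tw(G) ≤ 1. G has an edge, so its treewidth is at least 1. The upper and lower bounds meet at 1, so that is the treewidth.

1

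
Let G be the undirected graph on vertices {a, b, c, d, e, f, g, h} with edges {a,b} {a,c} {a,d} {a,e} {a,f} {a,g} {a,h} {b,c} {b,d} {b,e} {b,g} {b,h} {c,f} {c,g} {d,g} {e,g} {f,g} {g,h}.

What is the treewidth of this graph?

3

A width-3 tree decomposition is:
Bags: B1 = {a, b, d, g}  B2 = {a, b, e, g}  B3 = {a, b, c, g}  B4 = {a, c, f, g}  B5 = {a, b, g, h}
Tree: B1–B2, B1–B3, B3–B4, B1–B5
The largest bag has 4 vertices, giving width 3; this decomposition certifies tw(G) ≤ 3. For the lower bound, the 4 vertices {a, c, f, g} are pairwise adjacent, and any tree decomposition puts a clique entirely inside one bag — forcing width ≥ 3. Combining the bounds, tw(G) = 3.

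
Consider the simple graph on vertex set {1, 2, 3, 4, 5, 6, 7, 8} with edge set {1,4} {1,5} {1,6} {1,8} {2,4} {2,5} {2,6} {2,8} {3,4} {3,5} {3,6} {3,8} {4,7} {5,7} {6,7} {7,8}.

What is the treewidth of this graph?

A width-4 tree decomposition is:
Bags: B1 = {1, 2, 3, 7, 8}  B2 = {1, 2, 3, 5, 7}  B3 = {1, 2, 3, 4, 7}  B4 = {1, 2, 3, 6, 7}
Tree: B1–B2, B2–B3, B3–B4
Each bag holds 5 vertices, so the decomposition has width 4, which upper-bounds the treewidth. For the lower bound: the 5 vertex sets {2,8}, {3,5}, {4,7}, {1}, {6} are disjoint, each induces a connected subgraph, and every pair is joined by at least one edge of G. Contracting each set to a single vertex therefore yields K_{5} as a minor, and since treewidth is minor-monotone, tw(G) ≥ tw(K_{5}) = 4. Combining the bounds, tw(G) = 4.

4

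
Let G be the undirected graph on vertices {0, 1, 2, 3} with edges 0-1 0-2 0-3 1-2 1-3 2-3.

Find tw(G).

A width-3 tree decomposition is:
Bags: B1 = {0, 1, 2, 3}
Tree: (single bag)
A single bag containing all 4 vertices is trivially a valid decomposition of width 3. On the other hand G contains the 4-clique {0, 1, 2, 3}. A clique must lie in a single bag of any decomposition, so no decomposition can have width below 3. Therefore the treewidth is 3.

3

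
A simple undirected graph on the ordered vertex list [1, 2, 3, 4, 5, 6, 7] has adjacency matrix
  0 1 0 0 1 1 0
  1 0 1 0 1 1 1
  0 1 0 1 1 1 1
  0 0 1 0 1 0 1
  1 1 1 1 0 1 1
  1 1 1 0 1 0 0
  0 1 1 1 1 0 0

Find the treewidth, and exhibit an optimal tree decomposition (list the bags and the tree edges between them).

Treewidth 3.
One such decomposition:
Bags: B1 = {2, 3, 5, 6}  B2 = {2, 3, 5, 7}  B3 = {3, 4, 5, 7}  B4 = {1, 2, 5, 6}
Tree: B1–B2, B2–B3, B1–B4

Each bag holds 4 vertices, so the decomposition has width 3, which upper-bounds the treewidth. Conversely, {1, 2, 5, 6} is a clique of size 4, and the vertices of any clique must share a bag in every tree decomposition; so some bag has ≥ 4 vertices and tw(G) ≥ 3. Hence tw(G) = 3 exactly.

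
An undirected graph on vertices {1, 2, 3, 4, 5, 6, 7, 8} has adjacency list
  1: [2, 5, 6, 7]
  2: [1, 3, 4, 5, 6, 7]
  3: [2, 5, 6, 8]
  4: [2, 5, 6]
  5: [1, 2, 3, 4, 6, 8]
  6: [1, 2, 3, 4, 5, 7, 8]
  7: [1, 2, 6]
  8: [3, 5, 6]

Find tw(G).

3

A width-3 tree decomposition is:
Bags: B1 = {1, 2, 5, 6}  B2 = {2, 3, 5, 6}  B3 = {2, 4, 5, 6}  B4 = {3, 5, 6, 8}  B5 = {1, 2, 6, 7}
Tree: B1–B2, B2–B3, B2–B4, B1–B5
The largest bag has 4 vertices, giving width 3; this decomposition certifies tw(G) ≤ 3. On the other hand G contains the 4-clique {3, 5, 6, 8}. A clique must lie in a single bag of any decomposition, so no decomposition can have width below 3. Therefore the treewidth is 3.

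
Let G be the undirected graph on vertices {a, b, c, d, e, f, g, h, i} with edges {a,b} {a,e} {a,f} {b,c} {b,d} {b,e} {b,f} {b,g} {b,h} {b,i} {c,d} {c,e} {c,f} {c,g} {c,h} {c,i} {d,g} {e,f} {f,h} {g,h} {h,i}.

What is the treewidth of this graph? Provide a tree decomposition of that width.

Treewidth 3.
One such decomposition:
Bags: B1 = {b, c, h, i}  B2 = {b, c, f, h}  B3 = {b, c, g, h}  B4 = {b, c, d, g}  B5 = {b, c, e, f}  B6 = {a, b, e, f}
Tree: B1–B2, B1–B3, B3–B4, B2–B5, B5–B6

The largest bag has 4 vertices, giving width 3; this decomposition certifies tw(G) ≤ 3. Conversely, {b, c, d, g} is a clique of size 4, and the vertices of any clique must share a bag in every tree decomposition; so some bag has ≥ 4 vertices and tw(G) ≥ 3. Therefore the treewidth is 3.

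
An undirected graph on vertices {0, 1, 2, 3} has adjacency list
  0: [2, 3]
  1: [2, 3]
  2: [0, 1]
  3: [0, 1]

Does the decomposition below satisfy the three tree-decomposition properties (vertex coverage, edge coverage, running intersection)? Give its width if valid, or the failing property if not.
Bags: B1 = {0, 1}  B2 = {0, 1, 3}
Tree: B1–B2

No — vertex 2 appears in no bag.

A tree decomposition must satisfy three properties: every vertex lies in some bag; for every edge, both endpoints lie together in some bag; and for every vertex, the bags containing it form a connected subtree. Here vertex 2 appears in no bag, so the decomposition is invalid.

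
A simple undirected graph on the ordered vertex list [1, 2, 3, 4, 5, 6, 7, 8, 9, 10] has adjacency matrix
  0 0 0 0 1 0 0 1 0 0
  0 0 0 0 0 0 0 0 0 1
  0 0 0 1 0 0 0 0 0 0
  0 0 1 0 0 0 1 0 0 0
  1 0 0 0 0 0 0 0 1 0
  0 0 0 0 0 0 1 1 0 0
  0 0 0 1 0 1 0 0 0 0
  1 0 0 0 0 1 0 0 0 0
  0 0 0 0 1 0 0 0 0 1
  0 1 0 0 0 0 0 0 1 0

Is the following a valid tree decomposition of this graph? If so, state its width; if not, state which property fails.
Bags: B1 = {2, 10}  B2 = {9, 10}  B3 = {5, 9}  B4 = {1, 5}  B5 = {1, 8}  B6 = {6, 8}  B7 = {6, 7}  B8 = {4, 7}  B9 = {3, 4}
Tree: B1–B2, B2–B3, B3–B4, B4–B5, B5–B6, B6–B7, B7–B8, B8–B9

Yes; width 1.

Checking the three conditions: (i) the bags cover all of {1, 2, 3, 4, 5, 6, 7, 8, 9, 10}; (ii) for each edge, some bag contains both endpoints; (iii) the bags containing any fixed vertex form a subtree. All hold, so the decomposition is valid with width 2 − 1 = 1.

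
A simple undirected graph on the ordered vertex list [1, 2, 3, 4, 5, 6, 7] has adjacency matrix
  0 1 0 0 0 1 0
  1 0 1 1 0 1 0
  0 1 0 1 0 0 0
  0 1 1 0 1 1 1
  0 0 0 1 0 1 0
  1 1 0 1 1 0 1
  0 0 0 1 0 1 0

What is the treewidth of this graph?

2

A width-2 tree decomposition is:
Bags: B1 = {4, 5, 6}  B2 = {4, 6, 7}  B3 = {2, 4, 6}  B4 = {2, 3, 4}  B5 = {1, 2, 6}
Tree: B1–B2, B2–B3, B3–B4, B3–B5
Every bag has size at most 3, so the width is 3 − 1 = 2 and tw(G) ≤ 2. Conversely, {1, 2, 6} is a clique of size 3, and the vertices of any clique must share a bag in every tree decomposition; so some bag has ≥ 3 vertices and tw(G) ≥ 2. Combining the bounds, tw(G) = 2.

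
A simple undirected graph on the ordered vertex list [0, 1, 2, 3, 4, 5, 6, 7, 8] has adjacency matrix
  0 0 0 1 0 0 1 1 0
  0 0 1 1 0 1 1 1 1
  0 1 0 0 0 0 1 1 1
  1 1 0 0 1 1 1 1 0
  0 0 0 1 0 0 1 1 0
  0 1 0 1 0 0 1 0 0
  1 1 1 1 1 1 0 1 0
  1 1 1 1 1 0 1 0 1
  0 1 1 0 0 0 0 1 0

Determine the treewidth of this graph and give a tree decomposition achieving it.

Treewidth 3.
One optimal decomposition is:
Bags: B1 = {3, 4, 6, 7}  B2 = {1, 3, 6, 7}  B3 = {1, 3, 5, 6}  B4 = {1, 2, 6, 7}  B5 = {0, 3, 6, 7}  B6 = {1, 2, 7, 8}
Tree: B1–B2, B2–B3, B2–B4, B2–B5, B4–B6

Every bag has size at most 4, so the width is 4 − 1 = 3 and tw(G) ≤ 3. Conversely, {1, 2, 7, 8} is a clique of size 4, and the vertices of any clique must share a bag in every tree decomposition; so some bag has ≥ 4 vertices and tw(G) ≥ 3. Combining the bounds, tw(G) = 3.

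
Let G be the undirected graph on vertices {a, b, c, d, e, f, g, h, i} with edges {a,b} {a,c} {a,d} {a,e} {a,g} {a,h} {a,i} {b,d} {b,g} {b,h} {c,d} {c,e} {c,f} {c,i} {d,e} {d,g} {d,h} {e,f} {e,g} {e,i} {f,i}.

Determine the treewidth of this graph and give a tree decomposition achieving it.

Treewidth 3.
Bags: B1 = {a, d, e, g}  B2 = {a, c, d, e}  B3 = {a, b, d, g}  B4 = {a, c, e, i}  B5 = {c, e, f, i}  B6 = {a, b, d, h}
Tree: B1–B2, B1–B3, B2–B4, B4–B5, B3–B6

Each bag holds 4 vertices, so the decomposition has width 3, which upper-bounds the treewidth. On the other hand G contains the 4-clique {a, d, e, g}. A clique must lie in a single bag of any decomposition, so no decomposition can have width below 3. The upper and lower bounds meet at 3, so that is the treewidth.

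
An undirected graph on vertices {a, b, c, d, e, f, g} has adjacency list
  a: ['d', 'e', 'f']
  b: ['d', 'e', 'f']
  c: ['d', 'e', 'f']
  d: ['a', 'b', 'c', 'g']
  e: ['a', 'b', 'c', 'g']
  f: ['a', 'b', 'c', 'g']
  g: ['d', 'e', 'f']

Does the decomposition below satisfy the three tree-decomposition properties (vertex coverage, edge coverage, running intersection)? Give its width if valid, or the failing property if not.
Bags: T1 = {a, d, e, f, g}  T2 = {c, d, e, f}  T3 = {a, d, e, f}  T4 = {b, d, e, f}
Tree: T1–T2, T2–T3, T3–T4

A tree decomposition must satisfy three properties: every vertex lies in some bag; for every edge, both endpoints lie together in some bag; and for every vertex, the bags containing it form a connected subtree. Here bags containing vertex a are not connected in the tree, so the decomposition is invalid.

No — bags containing vertex a are not connected in the tree.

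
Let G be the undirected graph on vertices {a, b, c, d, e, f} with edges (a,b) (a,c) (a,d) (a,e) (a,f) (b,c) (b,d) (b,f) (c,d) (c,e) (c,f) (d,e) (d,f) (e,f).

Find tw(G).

A width-4 tree decomposition is:
Bags: B1 = {a, c, d, e, f}  B2 = {a, b, c, d, f}
Tree: B1–B2
The largest bag has 5 vertices, giving width 4; this decomposition certifies tw(G) ≤ 4. Conversely, {a, c, d, e, f} is a clique of size 5, and the vertices of any clique must share a bag in every tree decomposition; so some bag has ≥ 5 vertices and tw(G) ≥ 4. Therefore the treewidth is 4.

4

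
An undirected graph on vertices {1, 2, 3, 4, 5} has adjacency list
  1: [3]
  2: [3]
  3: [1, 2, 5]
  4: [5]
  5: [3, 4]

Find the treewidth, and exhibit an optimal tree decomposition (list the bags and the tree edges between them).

The largest bag has 2 vertices, giving width 1; this decomposition certifies tw(G) ≤ 1. G has an edge, so its treewidth is at least 1. Therefore the treewidth is 1.

Treewidth 1.
One such decomposition:
Bags: B1 = {1, 3}  B2 = {3, 5}  B3 = {2, 3}  B4 = {4, 5}
Tree: B1–B2, B1–B3, B2–B4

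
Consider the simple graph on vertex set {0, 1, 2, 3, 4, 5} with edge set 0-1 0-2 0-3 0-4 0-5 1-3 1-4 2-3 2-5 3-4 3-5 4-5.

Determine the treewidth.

A width-3 tree decomposition is:
Bags: B1 = {0, 2, 3, 5}  B2 = {0, 3, 4, 5}  B3 = {0, 1, 3, 4}
Tree: B1–B2, B2–B3
The largest bag has 4 vertices, giving width 3; this decomposition certifies tw(G) ≤ 3. On the other hand G contains the 4-clique {0, 2, 3, 5}. A clique must lie in a single bag of any decomposition, so no decomposition can have width below 3. Combining the bounds, tw(G) = 3.

3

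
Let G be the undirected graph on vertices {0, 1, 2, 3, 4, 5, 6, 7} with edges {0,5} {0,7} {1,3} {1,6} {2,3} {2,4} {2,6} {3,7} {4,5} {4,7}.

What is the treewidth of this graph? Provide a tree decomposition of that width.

Treewidth 2.
One optimal decomposition is:
Bags: B1 = {1, 2, 6}  B2 = {1, 2, 3}  B3 = {2, 3, 4}  B4 = {3, 4, 7}  B5 = {4, 5, 7}  B6 = {0, 5, 7}
Tree: B1–B2, B2–B3, B3–B4, B4–B5, B5–B6

The largest bag has 3 vertices, giving width 2; this decomposition certifies tw(G) ≤ 2. For the lower bound, G contains the cycle 6–1–3–2–6, so G is not a forest; only forests have treewidth ≤ 1, hence tw(G) ≥ 2. Hence tw(G) = 2 exactly.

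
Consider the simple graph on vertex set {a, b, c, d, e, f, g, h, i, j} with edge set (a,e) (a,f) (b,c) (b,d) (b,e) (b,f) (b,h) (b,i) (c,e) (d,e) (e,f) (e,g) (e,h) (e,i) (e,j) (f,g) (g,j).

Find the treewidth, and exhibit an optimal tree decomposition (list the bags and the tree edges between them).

Treewidth 2.
One optimal decomposition is:
Bags: B1 = {e, f, g}  B2 = {e, g, j}  B3 = {b, e, f}  B4 = {b, c, e}  B5 = {b, e, h}  B6 = {a, e, f}  B7 = {b, e, i}  B8 = {b, d, e}
Tree: B1–B2, B1–B3, B3–B4, B4–B5, B3–B6, B5–B7, B5–B8

The largest bag has 3 vertices, giving width 2; this decomposition certifies tw(G) ≤ 2. Conversely, {e, g, j} is a clique of size 3, and the vertices of any clique must share a bag in every tree decomposition; so some bag has ≥ 3 vertices and tw(G) ≥ 2. Hence tw(G) = 2 exactly.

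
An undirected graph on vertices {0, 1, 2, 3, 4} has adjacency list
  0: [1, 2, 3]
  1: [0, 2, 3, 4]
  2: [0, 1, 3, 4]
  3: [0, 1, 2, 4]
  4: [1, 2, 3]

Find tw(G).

A width-3 tree decomposition is:
Bags: B1 = {0, 1, 2, 3}  B2 = {1, 2, 3, 4}
Tree: B1–B2
Every bag has size at most 4, so the width is 4 − 1 = 3 and tw(G) ≤ 3. Conversely, {0, 1, 2, 3} is a clique of size 4, and the vertices of any clique must share a bag in every tree decomposition; so some bag has ≥ 4 vertices and tw(G) ≥ 3. Therefore the treewidth is 3.

3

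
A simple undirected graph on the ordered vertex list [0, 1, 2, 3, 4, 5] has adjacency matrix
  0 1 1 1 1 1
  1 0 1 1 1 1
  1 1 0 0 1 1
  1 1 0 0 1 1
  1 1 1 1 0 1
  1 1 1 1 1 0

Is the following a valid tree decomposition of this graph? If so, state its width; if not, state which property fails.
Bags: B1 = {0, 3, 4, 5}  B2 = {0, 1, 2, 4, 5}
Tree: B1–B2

No — edge (1,3) lies in no bag.

A tree decomposition must satisfy three properties: every vertex lies in some bag; for every edge, both endpoints lie together in some bag; and for every vertex, the bags containing it form a connected subtree. Here edge (1,3) lies in no bag, so the decomposition is invalid.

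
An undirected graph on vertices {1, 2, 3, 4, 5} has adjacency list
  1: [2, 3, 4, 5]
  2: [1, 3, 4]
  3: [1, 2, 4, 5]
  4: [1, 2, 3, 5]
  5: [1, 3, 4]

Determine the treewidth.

3

A width-3 tree decomposition is:
Bags: B1 = {1, 2, 3, 4}  B2 = {1, 3, 4, 5}
Tree: B1–B2
Each bag holds 4 vertices, so the decomposition has width 3, which upper-bounds the treewidth. On the other hand G contains the 4-clique {1, 2, 3, 4}. A clique must lie in a single bag of any decomposition, so no decomposition can have width below 3. The upper and lower bounds meet at 3, so that is the treewidth.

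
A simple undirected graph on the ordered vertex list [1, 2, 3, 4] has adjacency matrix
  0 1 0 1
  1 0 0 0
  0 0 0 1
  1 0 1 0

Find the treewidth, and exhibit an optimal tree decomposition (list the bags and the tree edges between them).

Treewidth 1.
One such decomposition:
Bags: B1 = {3, 4}  B2 = {1, 4}  B3 = {1, 2}
Tree: B1–B2, B2–B3

The largest bag has 2 vertices, giving width 1; this decomposition certifies tw(G) ≤ 1. Any graph with an edge has treewidth ≥ 1, and G has the edge 3–4. The upper and lower bounds meet at 1, so that is the treewidth.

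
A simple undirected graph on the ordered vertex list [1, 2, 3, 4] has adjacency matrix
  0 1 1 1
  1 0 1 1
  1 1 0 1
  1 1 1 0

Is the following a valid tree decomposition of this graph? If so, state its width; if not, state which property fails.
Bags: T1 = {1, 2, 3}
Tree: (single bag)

No — vertex 4 appears in no bag.

A tree decomposition must satisfy three properties: every vertex lies in some bag; for every edge, both endpoints lie together in some bag; and for every vertex, the bags containing it form a connected subtree. Here vertex 4 appears in no bag, so the decomposition is invalid.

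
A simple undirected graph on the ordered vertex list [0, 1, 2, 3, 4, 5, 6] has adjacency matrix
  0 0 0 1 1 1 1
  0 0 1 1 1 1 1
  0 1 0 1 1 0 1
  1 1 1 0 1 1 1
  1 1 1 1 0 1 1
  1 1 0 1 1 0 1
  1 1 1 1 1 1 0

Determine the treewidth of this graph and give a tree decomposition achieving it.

Each bag holds 5 vertices, so the decomposition has width 4, which upper-bounds the treewidth. For the lower bound, the 5 vertices {0, 3, 4, 5, 6} are pairwise adjacent, and any tree decomposition puts a clique entirely inside one bag — forcing width ≥ 4. The upper and lower bounds meet at 4, so that is the treewidth.

Treewidth 4.
Bags: B1 = {1, 3, 4, 5, 6}  B2 = {1, 2, 3, 4, 6}  B3 = {0, 3, 4, 5, 6}
Tree: B1–B2, B1–B3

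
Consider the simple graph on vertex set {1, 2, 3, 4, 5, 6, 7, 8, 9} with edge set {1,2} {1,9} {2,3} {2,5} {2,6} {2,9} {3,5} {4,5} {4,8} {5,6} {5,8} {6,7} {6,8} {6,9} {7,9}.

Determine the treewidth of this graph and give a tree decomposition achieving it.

Every bag has size at most 3, so the width is 3 − 1 = 2 and tw(G) ≤ 2. On the other hand G contains the 3-clique {4, 5, 8}. A clique must lie in a single bag of any decomposition, so no decomposition can have width below 2. The upper and lower bounds meet at 2, so that is the treewidth.

Treewidth 2.
One such decomposition:
Bags: B1 = {2, 5, 6}  B2 = {2, 3, 5}  B3 = {5, 6, 8}  B4 = {4, 5, 8}  B5 = {2, 6, 9}  B6 = {1, 2, 9}  B7 = {6, 7, 9}
Tree: B1–B2, B1–B3, B3–B4, B1–B5, B5–B6, B5–B7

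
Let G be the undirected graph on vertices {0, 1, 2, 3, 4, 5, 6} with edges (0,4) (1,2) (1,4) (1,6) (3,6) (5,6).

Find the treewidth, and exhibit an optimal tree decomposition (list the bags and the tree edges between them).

Treewidth 1.
One optimal decomposition is:
Bags: B1 = {1, 2}  B2 = {1, 6}  B3 = {1, 4}  B4 = {3, 6}  B5 = {0, 4}  B6 = {5, 6}
Tree: B1–B2, B2–B3, B2–B4, B3–B5, B4–B6

Every bag has size at most 2, so the width is 2 − 1 = 1 and tw(G) ≤ 1. Any graph with an edge has treewidth ≥ 1, and G has the edge 1–2. Combining the bounds, tw(G) = 1.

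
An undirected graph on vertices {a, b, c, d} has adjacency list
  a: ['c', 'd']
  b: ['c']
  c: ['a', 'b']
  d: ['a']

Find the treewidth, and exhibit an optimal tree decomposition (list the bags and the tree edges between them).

Each bag holds 2 vertices, so the decomposition has width 1, which upper-bounds the treewidth. Since G has at least one edge (e.g. d–a), it is not an edgeless graph, so tw(G) ≥ 1. Therefore the treewidth is 1.

Treewidth 1.
One optimal decomposition is:
Bags: B1 = {a, d}  B2 = {a, c}  B3 = {b, c}
Tree: B1–B2, B2–B3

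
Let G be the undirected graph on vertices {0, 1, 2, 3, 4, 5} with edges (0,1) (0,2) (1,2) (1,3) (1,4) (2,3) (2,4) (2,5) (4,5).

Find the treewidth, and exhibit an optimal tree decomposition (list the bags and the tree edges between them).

The largest bag has 3 vertices, giving width 2; this decomposition certifies tw(G) ≤ 2. On the other hand G contains the 3-clique {0, 1, 2}. A clique must lie in a single bag of any decomposition, so no decomposition can have width below 2. Hence tw(G) = 2 exactly.

Treewidth 2.
Bags: B1 = {0, 1, 2}  B2 = {1, 2, 4}  B3 = {2, 4, 5}  B4 = {1, 2, 3}
Tree: B1–B2, B2–B3, B2–B4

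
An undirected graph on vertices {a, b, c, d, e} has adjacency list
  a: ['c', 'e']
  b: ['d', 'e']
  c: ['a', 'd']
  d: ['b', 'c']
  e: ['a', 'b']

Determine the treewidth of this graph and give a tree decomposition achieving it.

Each bag holds 3 vertices, so the decomposition has width 2, which upper-bounds the treewidth. For the lower bound, G contains the cycle a–c–d–b–e–a, so G is not a forest; only forests have treewidth ≤ 1, hence tw(G) ≥ 2. The upper and lower bounds meet at 2, so that is the treewidth.

Treewidth 2.
One optimal decomposition is:
Bags: B1 = {a, c, d}  B2 = {a, b, d}  B3 = {a, b, e}
Tree: B1–B2, B2–B3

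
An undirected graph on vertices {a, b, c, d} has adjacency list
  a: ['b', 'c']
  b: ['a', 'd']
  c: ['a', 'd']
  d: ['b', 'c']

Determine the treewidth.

A width-2 tree decomposition is:
Bags: B1 = {a, b, d}  B2 = {a, c, d}
Tree: B1–B2
The largest bag has 3 vertices, giving width 2; this decomposition certifies tw(G) ≤ 2. For the lower bound, G contains the cycle d–b–a–c–d, so G is not a forest; only forests have treewidth ≤ 1, hence tw(G) ≥ 2. Therefore the treewidth is 2.

2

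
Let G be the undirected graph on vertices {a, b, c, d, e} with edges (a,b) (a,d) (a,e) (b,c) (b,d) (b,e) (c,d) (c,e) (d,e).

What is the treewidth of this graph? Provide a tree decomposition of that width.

Treewidth 3.
One such decomposition:
Bags: B1 = {a, b, d, e}  B2 = {b, c, d, e}
Tree: B1–B2

Each bag holds 4 vertices, so the decomposition has width 3, which upper-bounds the treewidth. On the other hand G contains the 4-clique {b, c, d, e}. A clique must lie in a single bag of any decomposition, so no decomposition can have width below 3. Hence tw(G) = 3 exactly.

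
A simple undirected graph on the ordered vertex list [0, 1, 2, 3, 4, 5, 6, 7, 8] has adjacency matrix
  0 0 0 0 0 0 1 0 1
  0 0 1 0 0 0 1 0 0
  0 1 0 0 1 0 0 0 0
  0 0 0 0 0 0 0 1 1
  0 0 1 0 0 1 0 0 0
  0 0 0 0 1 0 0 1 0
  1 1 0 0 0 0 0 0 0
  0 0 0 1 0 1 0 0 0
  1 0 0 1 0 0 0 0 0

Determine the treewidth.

2

A width-2 tree decomposition is:
Bags: B1 = {0, 6, 8}  B2 = {3, 6, 8}  B3 = {3, 6, 7}  B4 = {5, 6, 7}  B5 = {4, 5, 6}  B6 = {2, 4, 6}  B7 = {1, 2, 6}
Tree: B1–B2, B2–B3, B3–B4, B4–B5, B5–B6, B6–B7
Each bag holds 3 vertices, so the decomposition has width 2, which upper-bounds the treewidth. Since 6–0–8–3–7–5–4–2–1–6 is a cycle in G, G is not acyclic. Forests are exactly the graphs of treewidth ≤ 1, so tw(G) ≥ 2. Therefore the treewidth is 2.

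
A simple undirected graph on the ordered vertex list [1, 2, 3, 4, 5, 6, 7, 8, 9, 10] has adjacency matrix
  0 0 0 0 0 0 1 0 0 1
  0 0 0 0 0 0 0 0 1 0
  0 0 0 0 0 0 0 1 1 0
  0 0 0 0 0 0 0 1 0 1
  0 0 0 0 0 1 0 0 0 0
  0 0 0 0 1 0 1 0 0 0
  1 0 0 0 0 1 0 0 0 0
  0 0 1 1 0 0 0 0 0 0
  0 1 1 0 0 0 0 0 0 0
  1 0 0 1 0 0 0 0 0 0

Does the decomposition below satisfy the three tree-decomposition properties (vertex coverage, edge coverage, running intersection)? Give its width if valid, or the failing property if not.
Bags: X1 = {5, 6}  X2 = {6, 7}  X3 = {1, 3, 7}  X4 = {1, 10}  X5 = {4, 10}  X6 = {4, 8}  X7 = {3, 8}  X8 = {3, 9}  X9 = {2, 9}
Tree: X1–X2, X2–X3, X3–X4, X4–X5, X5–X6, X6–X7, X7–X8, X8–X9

A tree decomposition must satisfy three properties: every vertex lies in some bag; for every edge, both endpoints lie together in some bag; and for every vertex, the bags containing it form a connected subtree. Here bags containing vertex 3 are not connected in the tree, so the decomposition is invalid.

No — bags containing vertex 3 are not connected in the tree.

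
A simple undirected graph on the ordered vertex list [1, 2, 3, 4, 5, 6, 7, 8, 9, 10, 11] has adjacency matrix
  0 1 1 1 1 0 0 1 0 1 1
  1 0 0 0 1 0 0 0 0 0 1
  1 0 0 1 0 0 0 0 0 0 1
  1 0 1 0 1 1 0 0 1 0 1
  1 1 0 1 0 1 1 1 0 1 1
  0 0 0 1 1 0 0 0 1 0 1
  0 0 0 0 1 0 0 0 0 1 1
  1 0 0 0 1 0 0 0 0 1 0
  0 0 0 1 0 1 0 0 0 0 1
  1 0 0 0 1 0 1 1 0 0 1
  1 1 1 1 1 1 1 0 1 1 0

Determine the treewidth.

3

A width-3 tree decomposition is:
Bags: B1 = {1, 4, 5, 11}  B2 = {1, 5, 10, 11}  B3 = {1, 2, 5, 11}  B4 = {1, 3, 4, 11}  B5 = {4, 5, 6, 11}  B6 = {4, 6, 9, 11}  B7 = {1, 5, 8, 10}  B8 = {5, 7, 10, 11}
Tree: B1–B2, B1–B3, B1–B4, B1–B5, B5–B6, B2–B7, B2–B8
Every bag has size at most 4, so the width is 4 − 1 = 3 and tw(G) ≤ 3. Conversely, {1, 5, 8, 10} is a clique of size 4, and the vertices of any clique must share a bag in every tree decomposition; so some bag has ≥ 4 vertices and tw(G) ≥ 3. Hence tw(G) = 3 exactly.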